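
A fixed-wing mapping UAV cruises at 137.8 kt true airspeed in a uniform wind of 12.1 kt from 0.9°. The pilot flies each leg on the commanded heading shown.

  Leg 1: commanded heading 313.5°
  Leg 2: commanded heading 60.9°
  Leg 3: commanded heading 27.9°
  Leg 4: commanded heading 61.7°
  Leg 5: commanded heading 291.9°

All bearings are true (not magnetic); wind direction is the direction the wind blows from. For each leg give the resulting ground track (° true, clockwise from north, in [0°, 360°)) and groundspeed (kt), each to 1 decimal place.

Leg 1: track=309.6°, groundspeed=129.9 kt
Leg 2: track=65.4°, groundspeed=132.2 kt
Leg 3: track=30.4°, groundspeed=127.1 kt
Leg 4: track=66.3°, groundspeed=132.3 kt
Leg 5: track=287.1°, groundspeed=133.9 kt

Leg 1: heading 313.5°; drift -3.9° → track 309.6°, groundspeed 129.9 kt
Leg 2: heading 60.9°; drift +4.5° → track 65.4°, groundspeed 132.2 kt
Leg 3: heading 27.9°; drift +2.5° → track 30.4°, groundspeed 127.1 kt
Leg 4: heading 61.7°; drift +4.6° → track 66.3°, groundspeed 132.3 kt
Leg 5: heading 291.9°; drift -4.8° → track 287.1°, groundspeed 133.9 kt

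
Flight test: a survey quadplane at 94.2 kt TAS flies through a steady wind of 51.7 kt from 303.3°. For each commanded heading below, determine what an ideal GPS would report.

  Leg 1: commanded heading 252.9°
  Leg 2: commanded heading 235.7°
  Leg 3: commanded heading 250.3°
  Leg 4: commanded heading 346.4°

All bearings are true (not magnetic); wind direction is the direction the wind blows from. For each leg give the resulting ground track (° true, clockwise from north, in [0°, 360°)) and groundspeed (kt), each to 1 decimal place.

Leg 1: track=219.9°, groundspeed=73.1 kt
Leg 2: track=203.0°, groundspeed=88.5 kt
Leg 3: track=217.1°, groundspeed=75.4 kt
Leg 4: track=18.4°, groundspeed=66.6 kt

Leg 1: heading 252.9°; drift -33.0° → track 219.9°, groundspeed 73.1 kt
Leg 2: heading 235.7°; drift -32.7° → track 203.0°, groundspeed 88.5 kt
Leg 3: heading 250.3°; drift -33.2° → track 217.1°, groundspeed 75.4 kt
Leg 4: heading 346.4°; drift +32.0° → track 18.4°, groundspeed 66.6 kt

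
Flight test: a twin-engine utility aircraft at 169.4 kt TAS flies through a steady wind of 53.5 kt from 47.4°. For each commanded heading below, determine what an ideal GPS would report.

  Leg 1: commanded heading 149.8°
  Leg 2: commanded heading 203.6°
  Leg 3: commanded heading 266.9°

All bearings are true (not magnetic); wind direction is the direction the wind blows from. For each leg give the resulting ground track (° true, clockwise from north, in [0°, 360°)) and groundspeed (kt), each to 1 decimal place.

Leg 1: track=165.9°, groundspeed=188.3 kt
Leg 2: track=209.2°, groundspeed=219.4 kt
Leg 3: track=257.7°, groundspeed=213.4 kt

Leg 1: heading 149.8°; drift +16.1° → track 165.9°, groundspeed 188.3 kt
Leg 2: heading 203.6°; drift +5.6° → track 209.2°, groundspeed 219.4 kt
Leg 3: heading 266.9°; drift -9.2° → track 257.7°, groundspeed 213.4 kt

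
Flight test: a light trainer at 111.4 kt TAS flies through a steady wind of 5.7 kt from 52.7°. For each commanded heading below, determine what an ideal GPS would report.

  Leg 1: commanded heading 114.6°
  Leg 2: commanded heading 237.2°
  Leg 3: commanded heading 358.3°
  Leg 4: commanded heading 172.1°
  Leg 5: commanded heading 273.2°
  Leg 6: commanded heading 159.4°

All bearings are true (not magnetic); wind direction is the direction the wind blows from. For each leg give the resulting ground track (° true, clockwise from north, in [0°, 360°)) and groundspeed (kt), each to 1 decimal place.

Leg 1: track=117.2°, groundspeed=108.8 kt
Leg 2: track=237.0°, groundspeed=117.1 kt
Leg 3: track=355.8°, groundspeed=108.2 kt
Leg 4: track=174.6°, groundspeed=114.3 kt
Leg 5: track=271.4°, groundspeed=115.8 kt
Leg 6: track=162.2°, groundspeed=113.2 kt

Leg 1: heading 114.6°; drift +2.6° → track 117.2°, groundspeed 108.8 kt
Leg 2: heading 237.2°; drift -0.2° → track 237.0°, groundspeed 117.1 kt
Leg 3: heading 358.3°; drift -2.5° → track 355.8°, groundspeed 108.2 kt
Leg 4: heading 172.1°; drift +2.5° → track 174.6°, groundspeed 114.3 kt
Leg 5: heading 273.2°; drift -1.8° → track 271.4°, groundspeed 115.8 kt
Leg 6: heading 159.4°; drift +2.8° → track 162.2°, groundspeed 113.2 kt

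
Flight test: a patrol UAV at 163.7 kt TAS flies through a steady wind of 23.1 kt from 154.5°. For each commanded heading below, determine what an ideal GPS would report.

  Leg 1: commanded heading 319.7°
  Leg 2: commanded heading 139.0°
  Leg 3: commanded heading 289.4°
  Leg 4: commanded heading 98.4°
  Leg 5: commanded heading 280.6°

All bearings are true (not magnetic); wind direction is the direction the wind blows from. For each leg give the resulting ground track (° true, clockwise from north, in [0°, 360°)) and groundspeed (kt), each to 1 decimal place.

Leg 1: heading 319.7°; drift +1.8° → track 321.5°, groundspeed 186.1 kt
Leg 2: heading 139.0°; drift -2.5° → track 136.5°, groundspeed 141.6 kt
Leg 3: heading 289.4°; drift +5.2° → track 294.6°, groundspeed 180.7 kt
Leg 4: heading 98.4°; drift -7.2° → track 91.2°, groundspeed 152.0 kt
Leg 5: heading 280.6°; drift +6.0° → track 286.6°, groundspeed 178.3 kt

Leg 1: track=321.5°, groundspeed=186.1 kt
Leg 2: track=136.5°, groundspeed=141.6 kt
Leg 3: track=294.6°, groundspeed=180.7 kt
Leg 4: track=91.2°, groundspeed=152.0 kt
Leg 5: track=286.6°, groundspeed=178.3 kt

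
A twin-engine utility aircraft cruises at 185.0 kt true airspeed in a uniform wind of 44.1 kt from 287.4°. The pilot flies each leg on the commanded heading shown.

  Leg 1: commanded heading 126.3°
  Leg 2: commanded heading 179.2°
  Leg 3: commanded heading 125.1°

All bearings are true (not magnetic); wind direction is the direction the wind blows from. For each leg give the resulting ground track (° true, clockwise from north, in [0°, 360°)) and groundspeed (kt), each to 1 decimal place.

Leg 1: track=122.7°, groundspeed=227.2 kt
Leg 2: track=167.3°, groundspeed=203.1 kt
Leg 3: track=121.7°, groundspeed=227.4 kt

Leg 1: heading 126.3°; drift -3.6° → track 122.7°, groundspeed 227.2 kt
Leg 2: heading 179.2°; drift -11.9° → track 167.3°, groundspeed 203.1 kt
Leg 3: heading 125.1°; drift -3.4° → track 121.7°, groundspeed 227.4 kt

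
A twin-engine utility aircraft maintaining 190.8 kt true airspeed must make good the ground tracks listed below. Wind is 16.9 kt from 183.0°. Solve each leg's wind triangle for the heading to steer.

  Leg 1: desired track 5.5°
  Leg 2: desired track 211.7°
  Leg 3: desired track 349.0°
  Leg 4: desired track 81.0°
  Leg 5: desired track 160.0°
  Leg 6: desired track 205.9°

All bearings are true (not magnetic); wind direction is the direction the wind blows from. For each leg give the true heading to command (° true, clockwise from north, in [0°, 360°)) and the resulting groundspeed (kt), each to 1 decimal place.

Leg 1: desired track 5.5°; wind correction +0.2° → command heading 5.7°, groundspeed 207.7 kt
Leg 2: desired track 211.7°; wind correction -2.4° → command heading 209.3°, groundspeed 175.8 kt
Leg 3: desired track 349.0°; wind correction -1.2° → command heading 347.8°, groundspeed 207.2 kt
Leg 4: desired track 81.0°; wind correction +5.0° → command heading 86.0°, groundspeed 193.6 kt
Leg 5: desired track 160.0°; wind correction +2.0° → command heading 162.0°, groundspeed 175.1 kt
Leg 6: desired track 205.9°; wind correction -2.0° → command heading 203.9°, groundspeed 175.1 kt

Leg 1: heading=5.7°, groundspeed=207.7 kt
Leg 2: heading=209.3°, groundspeed=175.8 kt
Leg 3: heading=347.8°, groundspeed=207.2 kt
Leg 4: heading=86.0°, groundspeed=193.6 kt
Leg 5: heading=162.0°, groundspeed=175.1 kt
Leg 6: heading=203.9°, groundspeed=175.1 kt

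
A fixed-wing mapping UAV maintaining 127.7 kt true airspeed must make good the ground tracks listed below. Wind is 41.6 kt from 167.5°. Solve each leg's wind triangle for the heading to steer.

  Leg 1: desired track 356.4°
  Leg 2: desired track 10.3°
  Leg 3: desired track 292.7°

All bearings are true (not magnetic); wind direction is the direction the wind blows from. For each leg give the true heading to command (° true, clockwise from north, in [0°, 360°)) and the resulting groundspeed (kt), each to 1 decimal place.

Leg 1: heading=359.3°, groundspeed=168.6 kt
Leg 2: heading=17.6°, groundspeed=165.0 kt
Leg 3: heading=277.3°, groundspeed=147.1 kt

Leg 1: desired track 356.4°; wind correction +2.9° → command heading 359.3°, groundspeed 168.6 kt
Leg 2: desired track 10.3°; wind correction +7.3° → command heading 17.6°, groundspeed 165.0 kt
Leg 3: desired track 292.7°; wind correction -15.4° → command heading 277.3°, groundspeed 147.1 kt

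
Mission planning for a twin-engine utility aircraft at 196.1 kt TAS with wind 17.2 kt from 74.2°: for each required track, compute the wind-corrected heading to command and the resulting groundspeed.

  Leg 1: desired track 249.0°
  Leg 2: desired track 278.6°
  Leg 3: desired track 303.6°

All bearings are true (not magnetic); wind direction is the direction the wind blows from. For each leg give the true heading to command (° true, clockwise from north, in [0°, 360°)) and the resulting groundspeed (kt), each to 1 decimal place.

Leg 1: desired track 249.0°; wind correction -0.5° → command heading 248.5°, groundspeed 213.2 kt
Leg 2: desired track 278.6°; wind correction +2.1° → command heading 280.7°, groundspeed 211.6 kt
Leg 3: desired track 303.6°; wind correction +3.8° → command heading 307.4°, groundspeed 206.9 kt

Leg 1: heading=248.5°, groundspeed=213.2 kt
Leg 2: heading=280.7°, groundspeed=211.6 kt
Leg 3: heading=307.4°, groundspeed=206.9 kt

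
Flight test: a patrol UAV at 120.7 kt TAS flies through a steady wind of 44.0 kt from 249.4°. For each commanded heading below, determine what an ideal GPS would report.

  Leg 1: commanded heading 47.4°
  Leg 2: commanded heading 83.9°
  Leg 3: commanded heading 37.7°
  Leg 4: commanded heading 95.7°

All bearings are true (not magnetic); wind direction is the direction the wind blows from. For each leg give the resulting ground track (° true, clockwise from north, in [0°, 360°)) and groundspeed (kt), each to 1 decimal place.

Leg 1: track=53.2°, groundspeed=162.3 kt
Leg 2: track=80.0°, groundspeed=163.7 kt
Leg 3: track=46.0°, groundspeed=159.8 kt
Leg 4: track=88.8°, groundspeed=161.3 kt

Leg 1: heading 47.4°; drift +5.8° → track 53.2°, groundspeed 162.3 kt
Leg 2: heading 83.9°; drift -3.9° → track 80.0°, groundspeed 163.7 kt
Leg 3: heading 37.7°; drift +8.3° → track 46.0°, groundspeed 159.8 kt
Leg 4: heading 95.7°; drift -6.9° → track 88.8°, groundspeed 161.3 kt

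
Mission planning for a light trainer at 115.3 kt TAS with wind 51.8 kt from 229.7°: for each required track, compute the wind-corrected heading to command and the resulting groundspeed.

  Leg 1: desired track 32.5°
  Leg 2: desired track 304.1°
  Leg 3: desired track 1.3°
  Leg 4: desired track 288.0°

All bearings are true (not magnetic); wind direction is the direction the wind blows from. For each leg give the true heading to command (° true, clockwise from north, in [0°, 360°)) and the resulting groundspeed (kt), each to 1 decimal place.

Leg 1: desired track 32.5°; wind correction -7.6° → command heading 24.9°, groundspeed 163.8 kt
Leg 2: desired track 304.1°; wind correction -25.6° → command heading 278.5°, groundspeed 90.0 kt
Leg 3: desired track 1.3°; wind correction -19.6° → command heading 341.7°, groundspeed 143.0 kt
Leg 4: desired track 288.0°; wind correction -22.5° → command heading 265.5°, groundspeed 79.3 kt

Leg 1: heading=24.9°, groundspeed=163.8 kt
Leg 2: heading=278.5°, groundspeed=90.0 kt
Leg 3: heading=341.7°, groundspeed=143.0 kt
Leg 4: heading=265.5°, groundspeed=79.3 kt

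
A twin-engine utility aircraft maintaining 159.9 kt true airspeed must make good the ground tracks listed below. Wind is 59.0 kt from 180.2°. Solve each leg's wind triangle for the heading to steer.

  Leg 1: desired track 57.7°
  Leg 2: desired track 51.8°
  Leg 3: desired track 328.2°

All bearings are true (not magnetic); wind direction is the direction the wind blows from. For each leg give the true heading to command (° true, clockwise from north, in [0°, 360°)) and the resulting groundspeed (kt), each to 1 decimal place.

Leg 1: desired track 57.7°; wind correction +18.1° → command heading 75.8°, groundspeed 183.7 kt
Leg 2: desired track 51.8°; wind correction +16.8° → command heading 68.6°, groundspeed 189.7 kt
Leg 3: desired track 328.2°; wind correction -11.3° → command heading 316.9°, groundspeed 206.8 kt

Leg 1: heading=75.8°, groundspeed=183.7 kt
Leg 2: heading=68.6°, groundspeed=189.7 kt
Leg 3: heading=316.9°, groundspeed=206.8 kt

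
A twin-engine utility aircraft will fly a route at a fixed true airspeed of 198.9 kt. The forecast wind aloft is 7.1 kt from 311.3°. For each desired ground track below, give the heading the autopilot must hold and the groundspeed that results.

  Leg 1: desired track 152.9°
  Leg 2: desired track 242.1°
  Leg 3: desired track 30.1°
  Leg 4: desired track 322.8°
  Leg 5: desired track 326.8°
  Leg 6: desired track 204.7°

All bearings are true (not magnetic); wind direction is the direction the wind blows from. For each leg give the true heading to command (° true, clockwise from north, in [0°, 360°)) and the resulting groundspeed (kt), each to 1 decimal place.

Leg 1: heading=153.7°, groundspeed=205.5 kt
Leg 2: heading=244.0°, groundspeed=196.3 kt
Leg 3: heading=28.1°, groundspeed=197.4 kt
Leg 4: heading=322.4°, groundspeed=191.9 kt
Leg 5: heading=326.3°, groundspeed=192.0 kt
Leg 6: heading=206.7°, groundspeed=200.8 kt

Leg 1: desired track 152.9°; wind correction +0.8° → command heading 153.7°, groundspeed 205.5 kt
Leg 2: desired track 242.1°; wind correction +1.9° → command heading 244.0°, groundspeed 196.3 kt
Leg 3: desired track 30.1°; wind correction -2.0° → command heading 28.1°, groundspeed 197.4 kt
Leg 4: desired track 322.8°; wind correction -0.4° → command heading 322.4°, groundspeed 191.9 kt
Leg 5: desired track 326.8°; wind correction -0.5° → command heading 326.3°, groundspeed 192.0 kt
Leg 6: desired track 204.7°; wind correction +2.0° → command heading 206.7°, groundspeed 200.8 kt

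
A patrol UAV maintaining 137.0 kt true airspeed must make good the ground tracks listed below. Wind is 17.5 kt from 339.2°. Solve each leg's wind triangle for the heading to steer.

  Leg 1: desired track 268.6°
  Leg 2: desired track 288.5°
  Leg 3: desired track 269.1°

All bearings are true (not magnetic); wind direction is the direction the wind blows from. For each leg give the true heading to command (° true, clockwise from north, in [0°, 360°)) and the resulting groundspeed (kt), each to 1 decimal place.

Leg 1: heading=275.5°, groundspeed=130.2 kt
Leg 2: heading=294.2°, groundspeed=125.2 kt
Leg 3: heading=276.0°, groundspeed=130.1 kt

Leg 1: desired track 268.6°; wind correction +6.9° → command heading 275.5°, groundspeed 130.2 kt
Leg 2: desired track 288.5°; wind correction +5.7° → command heading 294.2°, groundspeed 125.2 kt
Leg 3: desired track 269.1°; wind correction +6.9° → command heading 276.0°, groundspeed 130.1 kt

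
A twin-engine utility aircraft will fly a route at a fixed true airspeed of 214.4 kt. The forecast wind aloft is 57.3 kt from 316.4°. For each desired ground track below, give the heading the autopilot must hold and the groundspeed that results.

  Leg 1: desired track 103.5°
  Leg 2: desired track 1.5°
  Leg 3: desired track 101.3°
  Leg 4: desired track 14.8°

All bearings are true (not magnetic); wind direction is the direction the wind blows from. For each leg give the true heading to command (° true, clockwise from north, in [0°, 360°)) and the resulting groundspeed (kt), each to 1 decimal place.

Leg 1: heading=95.2°, groundspeed=260.2 kt
Leg 2: heading=350.6°, groundspeed=170.1 kt
Leg 3: heading=92.5°, groundspeed=258.7 kt
Leg 4: heading=1.6°, groundspeed=178.7 kt

Leg 1: desired track 103.5°; wind correction -8.3° → command heading 95.2°, groundspeed 260.2 kt
Leg 2: desired track 1.5°; wind correction -10.9° → command heading 350.6°, groundspeed 170.1 kt
Leg 3: desired track 101.3°; wind correction -8.8° → command heading 92.5°, groundspeed 258.7 kt
Leg 4: desired track 14.8°; wind correction -13.2° → command heading 1.6°, groundspeed 178.7 kt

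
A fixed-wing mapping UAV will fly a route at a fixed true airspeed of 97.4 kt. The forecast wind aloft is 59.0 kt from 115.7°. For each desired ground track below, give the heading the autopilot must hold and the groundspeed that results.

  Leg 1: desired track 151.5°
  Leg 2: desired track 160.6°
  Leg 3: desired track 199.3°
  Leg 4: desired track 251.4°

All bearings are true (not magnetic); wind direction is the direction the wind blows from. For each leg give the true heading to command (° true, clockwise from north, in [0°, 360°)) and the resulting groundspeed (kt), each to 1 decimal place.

Leg 1: heading=130.7°, groundspeed=43.2 kt
Leg 2: heading=135.3°, groundspeed=46.3 kt
Leg 3: heading=162.3°, groundspeed=71.2 kt
Leg 4: heading=226.4°, groundspeed=130.5 kt

Leg 1: desired track 151.5°; wind correction -20.8° → command heading 130.7°, groundspeed 43.2 kt
Leg 2: desired track 160.6°; wind correction -25.3° → command heading 135.3°, groundspeed 46.3 kt
Leg 3: desired track 199.3°; wind correction -37.0° → command heading 162.3°, groundspeed 71.2 kt
Leg 4: desired track 251.4°; wind correction -25.0° → command heading 226.4°, groundspeed 130.5 kt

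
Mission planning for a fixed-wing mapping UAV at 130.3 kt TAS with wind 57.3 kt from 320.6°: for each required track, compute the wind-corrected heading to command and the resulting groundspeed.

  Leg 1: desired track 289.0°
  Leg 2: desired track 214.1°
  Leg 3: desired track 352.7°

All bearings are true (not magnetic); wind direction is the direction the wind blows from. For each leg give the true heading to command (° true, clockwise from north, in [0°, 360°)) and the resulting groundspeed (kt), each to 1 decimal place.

Leg 1: heading=302.3°, groundspeed=78.0 kt
Leg 2: heading=239.0°, groundspeed=134.4 kt
Leg 3: heading=339.2°, groundspeed=78.2 kt

Leg 1: desired track 289.0°; wind correction +13.3° → command heading 302.3°, groundspeed 78.0 kt
Leg 2: desired track 214.1°; wind correction +24.9° → command heading 239.0°, groundspeed 134.4 kt
Leg 3: desired track 352.7°; wind correction -13.5° → command heading 339.2°, groundspeed 78.2 kt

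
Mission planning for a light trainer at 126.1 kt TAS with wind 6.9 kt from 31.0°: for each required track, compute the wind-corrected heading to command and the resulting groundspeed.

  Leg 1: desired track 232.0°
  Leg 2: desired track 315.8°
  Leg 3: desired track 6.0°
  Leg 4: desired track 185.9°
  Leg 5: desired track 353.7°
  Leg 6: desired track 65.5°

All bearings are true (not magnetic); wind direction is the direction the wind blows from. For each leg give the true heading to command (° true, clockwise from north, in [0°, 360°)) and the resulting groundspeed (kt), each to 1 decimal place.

Leg 1: heading=233.1°, groundspeed=132.5 kt
Leg 2: heading=318.8°, groundspeed=124.2 kt
Leg 3: heading=7.3°, groundspeed=119.8 kt
Leg 4: heading=184.6°, groundspeed=132.3 kt
Leg 5: heading=355.6°, groundspeed=120.5 kt
Leg 6: heading=63.7°, groundspeed=120.4 kt

Leg 1: desired track 232.0°; wind correction +1.1° → command heading 233.1°, groundspeed 132.5 kt
Leg 2: desired track 315.8°; wind correction +3.0° → command heading 318.8°, groundspeed 124.2 kt
Leg 3: desired track 6.0°; wind correction +1.3° → command heading 7.3°, groundspeed 119.8 kt
Leg 4: desired track 185.9°; wind correction -1.3° → command heading 184.6°, groundspeed 132.3 kt
Leg 5: desired track 353.7°; wind correction +1.9° → command heading 355.6°, groundspeed 120.5 kt
Leg 6: desired track 65.5°; wind correction -1.8° → command heading 63.7°, groundspeed 120.4 kt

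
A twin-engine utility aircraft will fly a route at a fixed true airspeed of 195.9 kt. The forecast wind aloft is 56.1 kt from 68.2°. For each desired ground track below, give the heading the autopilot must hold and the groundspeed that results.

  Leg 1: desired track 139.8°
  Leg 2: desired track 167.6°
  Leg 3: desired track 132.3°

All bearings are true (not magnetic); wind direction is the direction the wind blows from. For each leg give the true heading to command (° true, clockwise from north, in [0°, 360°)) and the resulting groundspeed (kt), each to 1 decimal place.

Leg 1: heading=124.0°, groundspeed=170.8 kt
Leg 2: heading=151.2°, groundspeed=197.1 kt
Leg 3: heading=117.4°, groundspeed=164.8 kt

Leg 1: desired track 139.8°; wind correction -15.8° → command heading 124.0°, groundspeed 170.8 kt
Leg 2: desired track 167.6°; wind correction -16.4° → command heading 151.2°, groundspeed 197.1 kt
Leg 3: desired track 132.3°; wind correction -14.9° → command heading 117.4°, groundspeed 164.8 kt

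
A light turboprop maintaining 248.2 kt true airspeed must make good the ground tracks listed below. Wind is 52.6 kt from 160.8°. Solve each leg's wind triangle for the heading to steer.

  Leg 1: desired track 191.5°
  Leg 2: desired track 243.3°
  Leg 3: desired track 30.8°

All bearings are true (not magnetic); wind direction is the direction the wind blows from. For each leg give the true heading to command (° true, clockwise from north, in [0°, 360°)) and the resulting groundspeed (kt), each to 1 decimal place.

Leg 1: desired track 191.5°; wind correction -6.2° → command heading 185.3°, groundspeed 201.5 kt
Leg 2: desired track 243.3°; wind correction -12.1° → command heading 231.2°, groundspeed 235.8 kt
Leg 3: desired track 30.8°; wind correction +9.3° → command heading 40.1°, groundspeed 278.7 kt

Leg 1: heading=185.3°, groundspeed=201.5 kt
Leg 2: heading=231.2°, groundspeed=235.8 kt
Leg 3: heading=40.1°, groundspeed=278.7 kt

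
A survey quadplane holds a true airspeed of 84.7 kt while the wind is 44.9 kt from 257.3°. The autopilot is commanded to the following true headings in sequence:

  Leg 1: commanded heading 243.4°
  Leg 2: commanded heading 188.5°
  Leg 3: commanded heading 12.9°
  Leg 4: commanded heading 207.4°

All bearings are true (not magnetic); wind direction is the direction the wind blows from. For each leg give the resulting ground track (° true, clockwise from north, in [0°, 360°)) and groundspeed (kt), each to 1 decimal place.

Leg 1: heading 243.4°; drift -14.7° → track 228.7°, groundspeed 42.5 kt
Leg 2: heading 188.5°; drift -31.4° → track 157.1°, groundspeed 80.2 kt
Leg 3: heading 12.9°; drift +21.3° → track 34.2°, groundspeed 111.7 kt
Leg 4: heading 207.4°; drift -31.6° → track 175.8°, groundspeed 65.5 kt

Leg 1: track=228.7°, groundspeed=42.5 kt
Leg 2: track=157.1°, groundspeed=80.2 kt
Leg 3: track=34.2°, groundspeed=111.7 kt
Leg 4: track=175.8°, groundspeed=65.5 kt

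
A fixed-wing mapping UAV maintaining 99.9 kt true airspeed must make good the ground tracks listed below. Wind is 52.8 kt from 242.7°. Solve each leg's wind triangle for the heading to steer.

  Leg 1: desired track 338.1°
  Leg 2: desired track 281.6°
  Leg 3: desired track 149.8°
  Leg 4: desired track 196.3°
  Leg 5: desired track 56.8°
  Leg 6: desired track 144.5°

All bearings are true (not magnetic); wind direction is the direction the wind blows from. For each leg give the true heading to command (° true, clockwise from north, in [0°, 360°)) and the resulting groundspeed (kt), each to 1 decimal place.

Leg 1: heading=306.4°, groundspeed=89.9 kt
Leg 2: heading=262.2°, groundspeed=53.1 kt
Leg 3: heading=181.7°, groundspeed=87.5 kt
Leg 4: heading=218.8°, groundspeed=55.9 kt
Leg 5: heading=53.7°, groundspeed=152.3 kt
Leg 6: heading=176.0°, groundspeed=92.7 kt

Leg 1: desired track 338.1°; wind correction -31.7° → command heading 306.4°, groundspeed 89.9 kt
Leg 2: desired track 281.6°; wind correction -19.4° → command heading 262.2°, groundspeed 53.1 kt
Leg 3: desired track 149.8°; wind correction +31.9° → command heading 181.7°, groundspeed 87.5 kt
Leg 4: desired track 196.3°; wind correction +22.5° → command heading 218.8°, groundspeed 55.9 kt
Leg 5: desired track 56.8°; wind correction -3.1° → command heading 53.7°, groundspeed 152.3 kt
Leg 6: desired track 144.5°; wind correction +31.5° → command heading 176.0°, groundspeed 92.7 kt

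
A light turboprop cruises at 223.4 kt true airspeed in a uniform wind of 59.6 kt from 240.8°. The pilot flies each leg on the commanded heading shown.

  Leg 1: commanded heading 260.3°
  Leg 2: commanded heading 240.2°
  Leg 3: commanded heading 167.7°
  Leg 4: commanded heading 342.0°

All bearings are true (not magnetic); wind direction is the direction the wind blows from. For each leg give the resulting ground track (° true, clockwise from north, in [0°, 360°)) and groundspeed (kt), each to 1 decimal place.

Leg 1: heading 260.3°; drift +6.8° → track 267.1°, groundspeed 168.4 kt
Leg 2: heading 240.2°; drift -0.2° → track 240.0°, groundspeed 163.8 kt
Leg 3: heading 167.7°; drift -15.5° → track 152.2°, groundspeed 213.8 kt
Leg 4: heading 342.0°; drift +14.0° → track 356.0°, groundspeed 242.1 kt

Leg 1: track=267.1°, groundspeed=168.4 kt
Leg 2: track=240.0°, groundspeed=163.8 kt
Leg 3: track=152.2°, groundspeed=213.8 kt
Leg 4: track=356.0°, groundspeed=242.1 kt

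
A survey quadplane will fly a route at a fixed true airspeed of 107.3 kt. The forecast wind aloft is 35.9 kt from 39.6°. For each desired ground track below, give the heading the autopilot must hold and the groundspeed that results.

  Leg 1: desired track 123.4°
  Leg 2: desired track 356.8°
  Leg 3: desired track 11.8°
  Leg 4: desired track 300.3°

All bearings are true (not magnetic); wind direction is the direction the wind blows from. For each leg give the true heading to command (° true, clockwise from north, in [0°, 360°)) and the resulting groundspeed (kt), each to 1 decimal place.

Leg 1: desired track 123.4°; wind correction -19.4° → command heading 104.0°, groundspeed 97.3 kt
Leg 2: desired track 356.8°; wind correction +13.1° → command heading 9.9°, groundspeed 78.1 kt
Leg 3: desired track 11.8°; wind correction +9.0° → command heading 20.8°, groundspeed 74.2 kt
Leg 4: desired track 300.3°; wind correction +19.3° → command heading 319.6°, groundspeed 107.1 kt

Leg 1: heading=104.0°, groundspeed=97.3 kt
Leg 2: heading=9.9°, groundspeed=78.1 kt
Leg 3: heading=20.8°, groundspeed=74.2 kt
Leg 4: heading=319.6°, groundspeed=107.1 kt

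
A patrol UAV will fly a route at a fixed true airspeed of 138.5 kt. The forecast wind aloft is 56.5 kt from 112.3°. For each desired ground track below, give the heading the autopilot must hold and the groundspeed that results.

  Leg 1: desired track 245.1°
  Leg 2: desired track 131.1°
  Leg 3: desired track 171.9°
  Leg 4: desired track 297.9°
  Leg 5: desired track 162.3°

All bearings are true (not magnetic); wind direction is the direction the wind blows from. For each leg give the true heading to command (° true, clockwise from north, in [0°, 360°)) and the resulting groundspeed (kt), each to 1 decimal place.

Leg 1: heading=227.7°, groundspeed=170.5 kt
Leg 2: heading=123.5°, groundspeed=83.8 kt
Leg 3: heading=151.3°, groundspeed=101.1 kt
Leg 4: heading=300.2°, groundspeed=194.6 kt
Leg 5: heading=144.1°, groundspeed=95.2 kt

Leg 1: desired track 245.1°; wind correction -17.4° → command heading 227.7°, groundspeed 170.5 kt
Leg 2: desired track 131.1°; wind correction -7.6° → command heading 123.5°, groundspeed 83.8 kt
Leg 3: desired track 171.9°; wind correction -20.6° → command heading 151.3°, groundspeed 101.1 kt
Leg 4: desired track 297.9°; wind correction +2.3° → command heading 300.2°, groundspeed 194.6 kt
Leg 5: desired track 162.3°; wind correction -18.2° → command heading 144.1°, groundspeed 95.2 kt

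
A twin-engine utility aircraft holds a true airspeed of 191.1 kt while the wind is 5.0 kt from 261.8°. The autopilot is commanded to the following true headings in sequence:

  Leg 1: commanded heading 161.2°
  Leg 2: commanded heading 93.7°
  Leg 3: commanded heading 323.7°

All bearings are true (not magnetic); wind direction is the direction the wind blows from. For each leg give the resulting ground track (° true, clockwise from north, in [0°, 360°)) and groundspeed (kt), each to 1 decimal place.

Leg 1: heading 161.2°; drift -1.5° → track 159.7°, groundspeed 192.1 kt
Leg 2: heading 93.7°; drift -0.3° → track 93.4°, groundspeed 196.0 kt
Leg 3: heading 323.7°; drift +1.3° → track 325.0°, groundspeed 188.8 kt

Leg 1: track=159.7°, groundspeed=192.1 kt
Leg 2: track=93.4°, groundspeed=196.0 kt
Leg 3: track=325.0°, groundspeed=188.8 kt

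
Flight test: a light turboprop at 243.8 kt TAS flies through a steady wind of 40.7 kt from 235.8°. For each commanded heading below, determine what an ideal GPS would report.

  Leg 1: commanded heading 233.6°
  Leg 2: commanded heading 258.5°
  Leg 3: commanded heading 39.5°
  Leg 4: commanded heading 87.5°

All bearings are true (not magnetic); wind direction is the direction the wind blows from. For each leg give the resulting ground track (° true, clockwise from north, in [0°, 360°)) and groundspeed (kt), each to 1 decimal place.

Leg 1: heading 233.6°; drift -0.4° → track 233.2°, groundspeed 203.1 kt
Leg 2: heading 258.5°; drift +4.4° → track 262.9°, groundspeed 206.8 kt
Leg 3: heading 39.5°; drift +2.3° → track 41.8°, groundspeed 283.1 kt
Leg 4: heading 87.5°; drift -4.4° → track 83.1°, groundspeed 279.2 kt

Leg 1: track=233.2°, groundspeed=203.1 kt
Leg 2: track=262.9°, groundspeed=206.8 kt
Leg 3: track=41.8°, groundspeed=283.1 kt
Leg 4: track=83.1°, groundspeed=279.2 kt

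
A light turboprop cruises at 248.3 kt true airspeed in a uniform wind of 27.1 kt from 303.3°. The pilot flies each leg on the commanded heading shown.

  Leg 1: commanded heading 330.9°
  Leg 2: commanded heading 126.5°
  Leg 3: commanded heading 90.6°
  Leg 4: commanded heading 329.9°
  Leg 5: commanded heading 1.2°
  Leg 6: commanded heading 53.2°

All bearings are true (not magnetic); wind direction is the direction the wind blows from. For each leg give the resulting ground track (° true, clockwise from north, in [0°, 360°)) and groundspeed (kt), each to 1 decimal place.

Leg 1: heading 330.9°; drift +3.2° → track 334.1°, groundspeed 224.6 kt
Leg 2: heading 126.5°; drift -0.3° → track 126.2°, groundspeed 275.4 kt
Leg 3: heading 90.6°; drift +3.1° → track 93.7°, groundspeed 271.5 kt
Leg 4: heading 329.9°; drift +3.1° → track 333.0°, groundspeed 224.4 kt
Leg 5: heading 1.2°; drift +5.6° → track 6.8°, groundspeed 235.0 kt
Leg 6: heading 53.2°; drift +5.7° → track 58.9°, groundspeed 258.8 kt

Leg 1: track=334.1°, groundspeed=224.6 kt
Leg 2: track=126.2°, groundspeed=275.4 kt
Leg 3: track=93.7°, groundspeed=271.5 kt
Leg 4: track=333.0°, groundspeed=224.4 kt
Leg 5: track=6.8°, groundspeed=235.0 kt
Leg 6: track=58.9°, groundspeed=258.8 kt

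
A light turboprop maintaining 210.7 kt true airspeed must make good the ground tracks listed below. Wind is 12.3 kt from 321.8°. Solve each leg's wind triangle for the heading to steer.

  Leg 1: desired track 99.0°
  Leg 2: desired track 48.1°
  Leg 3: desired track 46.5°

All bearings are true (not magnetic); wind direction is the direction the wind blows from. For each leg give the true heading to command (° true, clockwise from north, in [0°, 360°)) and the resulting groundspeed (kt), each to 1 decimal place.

Leg 1: heading=96.7°, groundspeed=219.6 kt
Leg 2: heading=44.8°, groundspeed=209.5 kt
Leg 3: heading=43.2°, groundspeed=209.2 kt

Leg 1: desired track 99.0°; wind correction -2.3° → command heading 96.7°, groundspeed 219.6 kt
Leg 2: desired track 48.1°; wind correction -3.3° → command heading 44.8°, groundspeed 209.5 kt
Leg 3: desired track 46.5°; wind correction -3.3° → command heading 43.2°, groundspeed 209.2 kt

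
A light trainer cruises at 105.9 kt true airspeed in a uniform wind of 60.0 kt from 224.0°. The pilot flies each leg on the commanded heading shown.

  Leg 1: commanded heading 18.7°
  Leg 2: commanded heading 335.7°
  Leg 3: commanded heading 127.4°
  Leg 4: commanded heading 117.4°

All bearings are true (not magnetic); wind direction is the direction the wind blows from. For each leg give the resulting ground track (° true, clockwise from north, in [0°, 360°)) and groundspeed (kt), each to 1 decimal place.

Leg 1: heading 18.7°; drift +9.1° → track 27.8°, groundspeed 162.2 kt
Leg 2: heading 335.7°; drift +23.5° → track 359.2°, groundspeed 139.7 kt
Leg 3: heading 127.4°; drift -27.9° → track 99.5°, groundspeed 127.6 kt
Leg 4: heading 117.4°; drift -25.0° → track 92.4°, groundspeed 135.8 kt

Leg 1: track=27.8°, groundspeed=162.2 kt
Leg 2: track=359.2°, groundspeed=139.7 kt
Leg 3: track=99.5°, groundspeed=127.6 kt
Leg 4: track=92.4°, groundspeed=135.8 kt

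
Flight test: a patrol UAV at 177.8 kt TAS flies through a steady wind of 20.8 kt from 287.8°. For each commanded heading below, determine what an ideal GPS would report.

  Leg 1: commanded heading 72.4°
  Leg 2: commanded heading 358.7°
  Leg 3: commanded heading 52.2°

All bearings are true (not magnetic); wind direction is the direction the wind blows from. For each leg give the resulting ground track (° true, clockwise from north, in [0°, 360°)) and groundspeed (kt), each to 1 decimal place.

Leg 1: heading 72.4°; drift +3.5° → track 75.9°, groundspeed 195.1 kt
Leg 2: heading 358.7°; drift +6.6° → track 5.3°, groundspeed 172.1 kt
Leg 3: heading 52.2°; drift +5.2° → track 57.4°, groundspeed 190.3 kt

Leg 1: track=75.9°, groundspeed=195.1 kt
Leg 2: track=5.3°, groundspeed=172.1 kt
Leg 3: track=57.4°, groundspeed=190.3 kt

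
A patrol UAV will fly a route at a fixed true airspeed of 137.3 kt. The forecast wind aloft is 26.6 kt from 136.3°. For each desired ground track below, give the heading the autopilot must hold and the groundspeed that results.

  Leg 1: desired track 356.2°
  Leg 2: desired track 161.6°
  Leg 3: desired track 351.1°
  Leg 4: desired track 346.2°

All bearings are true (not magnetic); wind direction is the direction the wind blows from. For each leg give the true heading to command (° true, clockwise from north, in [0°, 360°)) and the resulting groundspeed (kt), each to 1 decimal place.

Leg 1: desired track 356.2°; wind correction +7.1° → command heading 3.3°, groundspeed 156.6 kt
Leg 2: desired track 161.6°; wind correction -4.7° → command heading 156.9°, groundspeed 112.8 kt
Leg 3: desired track 351.1°; wind correction +6.3° → command heading 357.4°, groundspeed 158.3 kt
Leg 4: desired track 346.2°; wind correction +5.5° → command heading 351.7°, groundspeed 159.7 kt

Leg 1: heading=3.3°, groundspeed=156.6 kt
Leg 2: heading=156.9°, groundspeed=112.8 kt
Leg 3: heading=357.4°, groundspeed=158.3 kt
Leg 4: heading=351.7°, groundspeed=159.7 kt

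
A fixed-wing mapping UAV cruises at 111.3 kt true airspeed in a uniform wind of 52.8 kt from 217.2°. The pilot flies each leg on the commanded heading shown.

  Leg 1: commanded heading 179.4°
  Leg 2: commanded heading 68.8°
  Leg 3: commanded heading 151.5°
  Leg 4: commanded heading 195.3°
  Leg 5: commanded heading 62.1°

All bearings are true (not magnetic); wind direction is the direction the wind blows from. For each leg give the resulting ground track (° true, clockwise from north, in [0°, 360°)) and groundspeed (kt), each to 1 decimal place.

Leg 1: track=154.5°, groundspeed=76.7 kt
Leg 2: track=58.8°, groundspeed=158.7 kt
Leg 3: track=123.3°, groundspeed=101.7 kt
Leg 4: track=177.8°, groundspeed=65.3 kt
Leg 5: track=54.2°, groundspeed=160.7 kt

Leg 1: heading 179.4°; drift -24.9° → track 154.5°, groundspeed 76.7 kt
Leg 2: heading 68.8°; drift -10.0° → track 58.8°, groundspeed 158.7 kt
Leg 3: heading 151.5°; drift -28.2° → track 123.3°, groundspeed 101.7 kt
Leg 4: heading 195.3°; drift -17.5° → track 177.8°, groundspeed 65.3 kt
Leg 5: heading 62.1°; drift -7.9° → track 54.2°, groundspeed 160.7 kt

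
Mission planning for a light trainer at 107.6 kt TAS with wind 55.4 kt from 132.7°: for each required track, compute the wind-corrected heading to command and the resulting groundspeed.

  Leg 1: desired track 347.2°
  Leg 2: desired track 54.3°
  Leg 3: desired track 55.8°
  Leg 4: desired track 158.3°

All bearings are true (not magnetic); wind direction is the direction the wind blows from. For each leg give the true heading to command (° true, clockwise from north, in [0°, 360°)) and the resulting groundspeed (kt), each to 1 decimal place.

Leg 1: heading=4.2°, groundspeed=148.6 kt
Leg 2: heading=84.6°, groundspeed=81.8 kt
Leg 3: heading=85.9°, groundspeed=80.5 kt
Leg 4: heading=145.4°, groundspeed=54.9 kt

Leg 1: desired track 347.2°; wind correction +17.0° → command heading 4.2°, groundspeed 148.6 kt
Leg 2: desired track 54.3°; wind correction +30.3° → command heading 84.6°, groundspeed 81.8 kt
Leg 3: desired track 55.8°; wind correction +30.1° → command heading 85.9°, groundspeed 80.5 kt
Leg 4: desired track 158.3°; wind correction -12.9° → command heading 145.4°, groundspeed 54.9 kt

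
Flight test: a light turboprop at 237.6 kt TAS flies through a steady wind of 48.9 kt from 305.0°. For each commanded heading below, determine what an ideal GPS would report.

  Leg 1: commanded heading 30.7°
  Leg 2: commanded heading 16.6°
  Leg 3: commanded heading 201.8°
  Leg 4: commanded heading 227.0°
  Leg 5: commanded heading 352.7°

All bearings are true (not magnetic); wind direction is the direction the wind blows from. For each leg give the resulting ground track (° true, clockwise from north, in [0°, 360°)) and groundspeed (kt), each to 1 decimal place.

Leg 1: track=42.5°, groundspeed=239.0 kt
Leg 2: track=28.4°, groundspeed=227.0 kt
Leg 3: track=191.0°, groundspeed=253.3 kt
Leg 4: track=215.1°, groundspeed=232.4 kt
Leg 5: track=2.7°, groundspeed=207.9 kt

Leg 1: heading 30.7°; drift +11.8° → track 42.5°, groundspeed 239.0 kt
Leg 2: heading 16.6°; drift +11.8° → track 28.4°, groundspeed 227.0 kt
Leg 3: heading 201.8°; drift -10.8° → track 191.0°, groundspeed 253.3 kt
Leg 4: heading 227.0°; drift -11.9° → track 215.1°, groundspeed 232.4 kt
Leg 5: heading 352.7°; drift +10.0° → track 2.7°, groundspeed 207.9 kt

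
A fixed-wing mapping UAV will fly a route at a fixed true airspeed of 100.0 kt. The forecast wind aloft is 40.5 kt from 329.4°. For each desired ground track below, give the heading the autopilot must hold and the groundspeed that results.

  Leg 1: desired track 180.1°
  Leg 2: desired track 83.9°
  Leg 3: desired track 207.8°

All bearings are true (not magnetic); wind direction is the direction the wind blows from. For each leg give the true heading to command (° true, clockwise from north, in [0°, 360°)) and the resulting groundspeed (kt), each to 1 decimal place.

Leg 1: heading=192.0°, groundspeed=132.7 kt
Leg 2: heading=62.3°, groundspeed=109.8 kt
Leg 3: heading=228.0°, groundspeed=115.1 kt

Leg 1: desired track 180.1°; wind correction +11.9° → command heading 192.0°, groundspeed 132.7 kt
Leg 2: desired track 83.9°; wind correction -21.6° → command heading 62.3°, groundspeed 109.8 kt
Leg 3: desired track 207.8°; wind correction +20.2° → command heading 228.0°, groundspeed 115.1 kt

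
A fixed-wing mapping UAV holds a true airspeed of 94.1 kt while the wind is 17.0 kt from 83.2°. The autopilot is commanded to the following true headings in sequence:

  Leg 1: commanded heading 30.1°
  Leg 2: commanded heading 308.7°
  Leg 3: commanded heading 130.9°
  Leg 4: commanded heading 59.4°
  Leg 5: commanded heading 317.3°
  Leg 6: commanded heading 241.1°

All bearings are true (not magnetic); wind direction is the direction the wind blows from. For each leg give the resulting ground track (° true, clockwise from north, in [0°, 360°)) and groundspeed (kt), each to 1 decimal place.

Leg 1: track=20.9°, groundspeed=85.0 kt
Leg 2: track=302.2°, groundspeed=106.7 kt
Leg 3: track=139.5°, groundspeed=83.6 kt
Leg 4: track=54.4°, groundspeed=78.8 kt
Leg 5: track=309.8°, groundspeed=105.0 kt
Leg 6: track=244.4°, groundspeed=110.0 kt

Leg 1: heading 30.1°; drift -9.2° → track 20.9°, groundspeed 85.0 kt
Leg 2: heading 308.7°; drift -6.5° → track 302.2°, groundspeed 106.7 kt
Leg 3: heading 130.9°; drift +8.6° → track 139.5°, groundspeed 83.6 kt
Leg 4: heading 59.4°; drift -5.0° → track 54.4°, groundspeed 78.8 kt
Leg 5: heading 317.3°; drift -7.5° → track 309.8°, groundspeed 105.0 kt
Leg 6: heading 241.1°; drift +3.3° → track 244.4°, groundspeed 110.0 kt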